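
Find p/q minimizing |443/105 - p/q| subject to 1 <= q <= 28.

97/23

Expand x = 443/105 as a continued fraction with the Euclidean algorithm:
  443 = 4*105 + 23, so a_0 = 4.
  105 = 4*23 + 13, so a_1 = 4.
  23 = 1*13 + 10, so a_2 = 1.
  13 = 1*10 + 3, so a_3 = 1.
  10 = 3*3 + 1, so a_4 = 3.
  3 = 3*1 + 0, so a_5 = 3.
so x = [4; 4, 1, 1, 3, 3].
Convergents (p_i = a_i*p_{i-1} + p_{i-2}, q_i = a_i*q_{i-1} + q_{i-2} with p_{-2}=0, p_{-1}=1, q_{-2}=1, q_{-1}=0), until the denominator exceeds 28:
  i=0: a_0=4, p_0 = 4*1 + 0 = 4, q_0 = 4*0 + 1 = 1.
  i=1: a_1=4, p_1 = 4*4 + 1 = 17, q_1 = 4*1 + 0 = 4.
  i=2: a_2=1, p_2 = 1*17 + 4 = 21, q_2 = 1*4 + 1 = 5.
  i=3: a_3=1, p_3 = 1*21 + 17 = 38, q_3 = 1*5 + 4 = 9.
  i=4: a_4=3, p_4 = 3*38 + 21 = 135, q_4 = 3*9 + 5 = 32.
q_4 = 32 > 28, so the last convergent with denominator <= 28 is p_3/q_3 = 38/9.
The closest fraction with denominator <= 28 is either p_3/q_3 or the intermediate fraction (k*p_3 + p_2)/(k*q_3 + q_2) with the largest k >= 1 whose denominator stays <= 28; these approach x as k grows, and every other convergent or intermediate fraction in range is farther away.
Largest k: floor((28 - q_2)/q_3) = floor((28 - 5)/9) = 2.
That gives (2*38 + 21)/(2*9 + 5) = 97/23.
Compare the errors: |x - 38/9| = |443*9 - 38*105|/(105*9) = 3/945, and |x - 97/23| = |443*23 - 97*105|/(105*23) = 4/2415.
Cross-multiplying, 4*945 = 3780 < 7245 = 3*2415, so 4/2415 is smaller: the intermediate fraction 97/23 is closer to x than 38/9.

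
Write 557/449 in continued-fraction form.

[1; 4, 6, 2, 1, 5]

Run the Euclidean algorithm on 557 and 449; the successive quotients are the partial quotients a_0, a_1, ... (each step inverts the fractional part left over by the previous one):
  557 = 1*449 + 108, so a_0 = 1.
  449 = 4*108 + 17, so a_1 = 4.
  108 = 6*17 + 6, so a_2 = 6.
  17 = 2*6 + 5, so a_3 = 2.
  6 = 1*5 + 1, so a_4 = 1.
  5 = 5*1 + 0, so a_5 = 5.
The remainder reaches 0 after 6 divisions, so the expansion has 6 partial quotients, read off in order.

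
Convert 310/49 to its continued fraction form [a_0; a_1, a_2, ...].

Run the Euclidean algorithm on 310 and 49; the successive quotients are the partial quotients a_0, a_1, ... (each step inverts the fractional part left over by the previous one):
  310 = 6*49 + 16, so a_0 = 6.
  49 = 3*16 + 1, so a_1 = 3.
  16 = 16*1 + 0, so a_2 = 16.
The remainder reaches 0 after 3 divisions, so the expansion has 3 partial quotients, read off in order.

[6; 3, 16]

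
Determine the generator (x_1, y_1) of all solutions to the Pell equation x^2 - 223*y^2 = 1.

(x, y) = (224, 15)

First expand sqrt(223) as a continued fraction. With x_i = (sqrt(223) + m_i)/d_i and (m_0, d_0) = (0, 1): a_0 = floor(sqrt(223)) = 14, since 14^2 = 196 <= 223 < 225 = 15^2.
Iterate m_{i+1} = d_i*a_i - m_i, d_{i+1} = (223 - m_{i+1}^2)/d_i, a_{i+1} = floor((a_0 + m_{i+1})/d_{i+1}):
  m_1 = 1*14 - 0 = 14, d_1 = (223 - 14^2)/1 = 27/1 = 27, a_1 = floor((14 + 14)/27) = 1.
  m_2 = 27*1 - 14 = 13, d_2 = (223 - 13^2)/27 = 54/27 = 2, a_2 = floor((14 + 13)/2) = 13.
  m_3 = 2*13 - 13 = 13, d_3 = (223 - 13^2)/2 = 54/2 = 27, a_3 = floor((14 + 13)/27) = 1.
  m_4 = 27*1 - 13 = 14, d_4 = (223 - 14^2)/27 = 27/27 = 1, a_4 = floor((14 + 14)/1) = 28.
  m_5 = 1*28 - 14 = 14, d_5 = (223 - 14^2)/1 = 27/1 = 27: (m_5, d_5) = (m_1, d_1) = (14, 27), so from here the quotients repeat a_1, ..., a_4; the period length is 4.
So sqrt(223) = [14; (1, 13, 1, 28)] with period length k = 4.
k is even, so the fundamental solution of x^2 - 223y^2 = 1 is (p_{k-1}, q_{k-1}) = (p_3, q_3); compute convergents through index 3.
Convergents (p_i = a_i*p_{i-1} + p_{i-2}, q_i = a_i*q_{i-1} + q_{i-2} with p_{-2}=0, p_{-1}=1, q_{-2}=1, q_{-1}=0):
  i=0: a_0=14, p_0 = 14*1 + 0 = 14, q_0 = 14*0 + 1 = 1.
  i=1: a_1=1, p_1 = 1*14 + 1 = 15, q_1 = 1*1 + 0 = 1.
  i=2: a_2=13, p_2 = 13*15 + 14 = 209, q_2 = 13*1 + 1 = 14.
  i=3: a_3=1, p_3 = 1*209 + 15 = 224, q_3 = 1*14 + 1 = 15.
Check: 224^2 - 223*15^2 = 50176 - 50175 = 1, so (x, y) = (224, 15) solves the equation, and by the theorem it is the least positive solution.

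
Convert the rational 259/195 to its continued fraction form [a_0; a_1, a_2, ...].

Run the Euclidean algorithm on 259 and 195; the successive quotients are the partial quotients a_0, a_1, ... (each step inverts the fractional part left over by the previous one):
  259 = 1*195 + 64, so a_0 = 1.
  195 = 3*64 + 3, so a_1 = 3.
  64 = 21*3 + 1, so a_2 = 21.
  3 = 3*1 + 0, so a_3 = 3.
The remainder reaches 0 after 4 divisions, so the expansion has 4 partial quotients, read off in order.

[1; 3, 21, 3]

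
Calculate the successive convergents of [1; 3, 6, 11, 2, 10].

1/1, 4/3, 25/19, 279/212, 583/443, 6109/4642

Using the convergent recurrence p_i = a_i*p_{i-1} + p_{i-2}, q_i = a_i*q_{i-1} + q_{i-2} with p_{-2}=0, p_{-1}=1, q_{-2}=1, q_{-1}=0:
  i=0: a_0=1, p_0 = 1*1 + 0 = 1, q_0 = 1*0 + 1 = 1.
  i=1: a_1=3, p_1 = 3*1 + 1 = 4, q_1 = 3*1 + 0 = 3.
  i=2: a_2=6, p_2 = 6*4 + 1 = 25, q_2 = 6*3 + 1 = 19.
  i=3: a_3=11, p_3 = 11*25 + 4 = 279, q_3 = 11*19 + 3 = 212.
  i=4: a_4=2, p_4 = 2*279 + 25 = 583, q_4 = 2*212 + 19 = 443.
  i=5: a_5=10, p_5 = 10*583 + 279 = 6109, q_5 = 10*443 + 212 = 4642.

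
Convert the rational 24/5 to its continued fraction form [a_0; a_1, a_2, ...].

Run the Euclidean algorithm on 24 and 5; the successive quotients are the partial quotients a_0, a_1, ... (each step inverts the fractional part left over by the previous one):
  24 = 4*5 + 4, so a_0 = 4.
  5 = 1*4 + 1, so a_1 = 1.
  4 = 4*1 + 0, so a_2 = 4.
The remainder reaches 0 after 3 divisions, so the expansion has 3 partial quotients, read off in order.

[4; 1, 4]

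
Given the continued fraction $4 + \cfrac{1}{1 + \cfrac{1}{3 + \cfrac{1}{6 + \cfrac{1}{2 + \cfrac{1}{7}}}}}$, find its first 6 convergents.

Using the convergent recurrence p_i = a_i*p_{i-1} + p_{i-2}, q_i = a_i*q_{i-1} + q_{i-2} with p_{-2}=0, p_{-1}=1, q_{-2}=1, q_{-1}=0:
  i=0: a_0=4, p_0 = 4*1 + 0 = 4, q_0 = 4*0 + 1 = 1.
  i=1: a_1=1, p_1 = 1*4 + 1 = 5, q_1 = 1*1 + 0 = 1.
  i=2: a_2=3, p_2 = 3*5 + 4 = 19, q_2 = 3*1 + 1 = 4.
  i=3: a_3=6, p_3 = 6*19 + 5 = 119, q_3 = 6*4 + 1 = 25.
  i=4: a_4=2, p_4 = 2*119 + 19 = 257, q_4 = 2*25 + 4 = 54.
  i=5: a_5=7, p_5 = 7*257 + 119 = 1918, q_5 = 7*54 + 25 = 403.

4/1, 5/1, 19/4, 119/25, 257/54, 1918/403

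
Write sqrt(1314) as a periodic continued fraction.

Write x_i = (sqrt(1314) + m_i)/d_i with (m_0, d_0) = (0, 1). a_0 = floor(sqrt(1314)) = 36, since 36^2 = 1296 <= 1314 < 1369 = 37^2.
Iterate m_{i+1} = d_i*a_i - m_i, d_{i+1} = (1314 - m_{i+1}^2)/d_i, a_{i+1} = floor((a_0 + m_{i+1})/d_{i+1}):
  m_1 = 1*36 - 0 = 36, d_1 = (1314 - 36^2)/1 = 18/1 = 18, a_1 = floor((36 + 36)/18) = 4.
  m_2 = 18*4 - 36 = 36, d_2 = (1314 - 36^2)/18 = 18/18 = 1, a_2 = floor((36 + 36)/1) = 72.
  m_3 = 1*72 - 36 = 36, d_3 = (1314 - 36^2)/1 = 18/1 = 18: (m_3, d_3) = (m_1, d_1) = (36, 18), so from here the quotients repeat a_1, a_2; the period length is 2.
Hence the expansion of sqrt(1314) is a_0 = 36 followed by the repeating block 4, 72 (period 2).

[36; (4, 72)]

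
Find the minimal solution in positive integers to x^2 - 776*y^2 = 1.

(x, y) = (195, 7)

First expand sqrt(776) as a continued fraction. With x_i = (sqrt(776) + m_i)/d_i and (m_0, d_0) = (0, 1): a_0 = floor(sqrt(776)) = 27, since 27^2 = 729 <= 776 < 784 = 28^2.
Iterate m_{i+1} = d_i*a_i - m_i, d_{i+1} = (776 - m_{i+1}^2)/d_i, a_{i+1} = floor((a_0 + m_{i+1})/d_{i+1}):
  m_1 = 1*27 - 0 = 27, d_1 = (776 - 27^2)/1 = 47/1 = 47, a_1 = floor((27 + 27)/47) = 1.
  m_2 = 47*1 - 27 = 20, d_2 = (776 - 20^2)/47 = 376/47 = 8, a_2 = floor((27 + 20)/8) = 5.
  m_3 = 8*5 - 20 = 20, d_3 = (776 - 20^2)/8 = 376/8 = 47, a_3 = floor((27 + 20)/47) = 1.
  m_4 = 47*1 - 20 = 27, d_4 = (776 - 27^2)/47 = 47/47 = 1, a_4 = floor((27 + 27)/1) = 54.
  m_5 = 1*54 - 27 = 27, d_5 = (776 - 27^2)/1 = 47/1 = 47: (m_5, d_5) = (m_1, d_1) = (27, 47), so from here the quotients repeat a_1, ..., a_4; the period length is 4.
So sqrt(776) = [27; (1, 5, 1, 54)] with period length k = 4.
k is even, so the fundamental solution of x^2 - 776y^2 = 1 is (p_{k-1}, q_{k-1}) = (p_3, q_3); compute convergents through index 3.
Convergents (p_i = a_i*p_{i-1} + p_{i-2}, q_i = a_i*q_{i-1} + q_{i-2} with p_{-2}=0, p_{-1}=1, q_{-2}=1, q_{-1}=0):
  i=0: a_0=27, p_0 = 27*1 + 0 = 27, q_0 = 27*0 + 1 = 1.
  i=1: a_1=1, p_1 = 1*27 + 1 = 28, q_1 = 1*1 + 0 = 1.
  i=2: a_2=5, p_2 = 5*28 + 27 = 167, q_2 = 5*1 + 1 = 6.
  i=3: a_3=1, p_3 = 1*167 + 28 = 195, q_3 = 1*6 + 1 = 7.
Check: 195^2 - 776*7^2 = 38025 - 38024 = 1, so (x, y) = (195, 7) solves the equation, and by the theorem it is the least positive solution.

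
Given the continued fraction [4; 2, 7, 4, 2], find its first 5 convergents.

Using the convergent recurrence p_i = a_i*p_{i-1} + p_{i-2}, q_i = a_i*q_{i-1} + q_{i-2} with p_{-2}=0, p_{-1}=1, q_{-2}=1, q_{-1}=0:
  i=0: a_0=4, p_0 = 4*1 + 0 = 4, q_0 = 4*0 + 1 = 1.
  i=1: a_1=2, p_1 = 2*4 + 1 = 9, q_1 = 2*1 + 0 = 2.
  i=2: a_2=7, p_2 = 7*9 + 4 = 67, q_2 = 7*2 + 1 = 15.
  i=3: a_3=4, p_3 = 4*67 + 9 = 277, q_3 = 4*15 + 2 = 62.
  i=4: a_4=2, p_4 = 2*277 + 67 = 621, q_4 = 2*62 + 15 = 139.

4/1, 9/2, 67/15, 277/62, 621/139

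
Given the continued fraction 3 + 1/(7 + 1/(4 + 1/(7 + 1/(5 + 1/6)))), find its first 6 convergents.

Using the convergent recurrence p_i = a_i*p_{i-1} + p_{i-2}, q_i = a_i*q_{i-1} + q_{i-2} with p_{-2}=0, p_{-1}=1, q_{-2}=1, q_{-1}=0:
  i=0: a_0=3, p_0 = 3*1 + 0 = 3, q_0 = 3*0 + 1 = 1.
  i=1: a_1=7, p_1 = 7*3 + 1 = 22, q_1 = 7*1 + 0 = 7.
  i=2: a_2=4, p_2 = 4*22 + 3 = 91, q_2 = 4*7 + 1 = 29.
  i=3: a_3=7, p_3 = 7*91 + 22 = 659, q_3 = 7*29 + 7 = 210.
  i=4: a_4=5, p_4 = 5*659 + 91 = 3386, q_4 = 5*210 + 29 = 1079.
  i=5: a_5=6, p_5 = 6*3386 + 659 = 20975, q_5 = 6*1079 + 210 = 6684.

3/1, 22/7, 91/29, 659/210, 3386/1079, 20975/6684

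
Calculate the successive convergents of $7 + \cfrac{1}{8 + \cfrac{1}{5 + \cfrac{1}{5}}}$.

Using the convergent recurrence p_i = a_i*p_{i-1} + p_{i-2}, q_i = a_i*q_{i-1} + q_{i-2} with p_{-2}=0, p_{-1}=1, q_{-2}=1, q_{-1}=0:
  i=0: a_0=7, p_0 = 7*1 + 0 = 7, q_0 = 7*0 + 1 = 1.
  i=1: a_1=8, p_1 = 8*7 + 1 = 57, q_1 = 8*1 + 0 = 8.
  i=2: a_2=5, p_2 = 5*57 + 7 = 292, q_2 = 5*8 + 1 = 41.
  i=3: a_3=5, p_3 = 5*292 + 57 = 1517, q_3 = 5*41 + 8 = 213.

7/1, 57/8, 292/41, 1517/213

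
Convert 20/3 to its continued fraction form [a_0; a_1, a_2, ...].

[6; 1, 2]

Run the Euclidean algorithm on 20 and 3; the successive quotients are the partial quotients a_0, a_1, ... (each step inverts the fractional part left over by the previous one):
  20 = 6*3 + 2, so a_0 = 6.
  3 = 1*2 + 1, so a_1 = 1.
  2 = 2*1 + 0, so a_2 = 2.
The remainder reaches 0 after 3 divisions, so the expansion has 3 partial quotients, read off in order.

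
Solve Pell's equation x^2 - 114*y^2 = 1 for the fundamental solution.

(x, y) = (1025, 96)

First expand sqrt(114) as a continued fraction. With x_i = (sqrt(114) + m_i)/d_i and (m_0, d_0) = (0, 1): a_0 = floor(sqrt(114)) = 10, since 10^2 = 100 <= 114 < 121 = 11^2.
Iterate m_{i+1} = d_i*a_i - m_i, d_{i+1} = (114 - m_{i+1}^2)/d_i, a_{i+1} = floor((a_0 + m_{i+1})/d_{i+1}):
  m_1 = 1*10 - 0 = 10, d_1 = (114 - 10^2)/1 = 14/1 = 14, a_1 = floor((10 + 10)/14) = 1.
  m_2 = 14*1 - 10 = 4, d_2 = (114 - 4^2)/14 = 98/14 = 7, a_2 = floor((10 + 4)/7) = 2.
  m_3 = 7*2 - 4 = 10, d_3 = (114 - 10^2)/7 = 14/7 = 2, a_3 = floor((10 + 10)/2) = 10.
  m_4 = 2*10 - 10 = 10, d_4 = (114 - 10^2)/2 = 14/2 = 7, a_4 = floor((10 + 10)/7) = 2.
  m_5 = 7*2 - 10 = 4, d_5 = (114 - 4^2)/7 = 98/7 = 14, a_5 = floor((10 + 4)/14) = 1.
  m_6 = 14*1 - 4 = 10, d_6 = (114 - 10^2)/14 = 14/14 = 1, a_6 = floor((10 + 10)/1) = 20.
  m_7 = 1*20 - 10 = 10, d_7 = (114 - 10^2)/1 = 14/1 = 14: (m_7, d_7) = (m_1, d_1) = (10, 14), so from here the quotients repeat a_1, ..., a_6; the period length is 6.
So sqrt(114) = [10; (1, 2, 10, 2, 1, 20)] with period length k = 6.
k is even, so the fundamental solution of x^2 - 114y^2 = 1 is (p_{k-1}, q_{k-1}) = (p_5, q_5); compute convergents through index 5.
Convergents (p_i = a_i*p_{i-1} + p_{i-2}, q_i = a_i*q_{i-1} + q_{i-2} with p_{-2}=0, p_{-1}=1, q_{-2}=1, q_{-1}=0):
  i=0: a_0=10, p_0 = 10*1 + 0 = 10, q_0 = 10*0 + 1 = 1.
  i=1: a_1=1, p_1 = 1*10 + 1 = 11, q_1 = 1*1 + 0 = 1.
  i=2: a_2=2, p_2 = 2*11 + 10 = 32, q_2 = 2*1 + 1 = 3.
  i=3: a_3=10, p_3 = 10*32 + 11 = 331, q_3 = 10*3 + 1 = 31.
  i=4: a_4=2, p_4 = 2*331 + 32 = 694, q_4 = 2*31 + 3 = 65.
  i=5: a_5=1, p_5 = 1*694 + 331 = 1025, q_5 = 1*65 + 31 = 96.
Check: 1025^2 - 114*96^2 = 1050625 - 1050624 = 1, so (x, y) = (1025, 96) solves the equation, and by the theorem it is the least positive solution.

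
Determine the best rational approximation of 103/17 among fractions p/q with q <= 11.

67/11

Expand x = 103/17 as a continued fraction with the Euclidean algorithm:
  103 = 6*17 + 1, so a_0 = 6.
  17 = 17*1 + 0, so a_1 = 17.
so x = [6; 17].
Convergents (p_i = a_i*p_{i-1} + p_{i-2}, q_i = a_i*q_{i-1} + q_{i-2} with p_{-2}=0, p_{-1}=1, q_{-2}=1, q_{-1}=0), until the denominator exceeds 11:
  i=0: a_0=6, p_0 = 6*1 + 0 = 6, q_0 = 6*0 + 1 = 1.
  i=1: a_1=17, p_1 = 17*6 + 1 = 103, q_1 = 17*1 + 0 = 17.
q_1 = 17 > 11, so the last convergent with denominator <= 11 is p_0/q_0 = 6/1.
The closest fraction with denominator <= 11 is either p_0/q_0 or the intermediate fraction (k*p_0 + p_{-1})/(k*q_0 + q_{-1}) with the largest k >= 1 whose denominator stays <= 11; these approach x as k grows, and every other convergent or intermediate fraction in range is farther away.
Largest k: floor((11 - q_{-1})/q_0) = floor((11 - 0)/1) = 11 (using the seeds p_{-1} = 1, q_{-1} = 0).
That gives (11*6 + 1)/(11*1 + 0) = 67/11.
Compare the errors: |x - 6/1| = |103*1 - 6*17|/(17*1) = 1/17, and |x - 67/11| = |103*11 - 67*17|/(17*11) = 6/187.
Cross-multiplying, 6*17 = 102 < 187 = 1*187, so 6/187 is smaller: the intermediate fraction 67/11 is closer to x than 6/1.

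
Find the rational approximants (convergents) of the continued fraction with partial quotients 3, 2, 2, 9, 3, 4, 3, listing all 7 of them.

3/1, 7/2, 17/5, 160/47, 497/146, 2148/631, 6941/2039

Using the convergent recurrence p_i = a_i*p_{i-1} + p_{i-2}, q_i = a_i*q_{i-1} + q_{i-2} with p_{-2}=0, p_{-1}=1, q_{-2}=1, q_{-1}=0:
  i=0: a_0=3, p_0 = 3*1 + 0 = 3, q_0 = 3*0 + 1 = 1.
  i=1: a_1=2, p_1 = 2*3 + 1 = 7, q_1 = 2*1 + 0 = 2.
  i=2: a_2=2, p_2 = 2*7 + 3 = 17, q_2 = 2*2 + 1 = 5.
  i=3: a_3=9, p_3 = 9*17 + 7 = 160, q_3 = 9*5 + 2 = 47.
  i=4: a_4=3, p_4 = 3*160 + 17 = 497, q_4 = 3*47 + 5 = 146.
  i=5: a_5=4, p_5 = 4*497 + 160 = 2148, q_5 = 4*146 + 47 = 631.
  i=6: a_6=3, p_6 = 3*2148 + 497 = 6941, q_6 = 3*631 + 146 = 2039.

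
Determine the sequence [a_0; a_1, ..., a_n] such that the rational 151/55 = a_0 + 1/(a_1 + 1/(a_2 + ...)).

[2; 1, 2, 1, 13]

Run the Euclidean algorithm on 151 and 55; the successive quotients are the partial quotients a_0, a_1, ... (each step inverts the fractional part left over by the previous one):
  151 = 2*55 + 41, so a_0 = 2.
  55 = 1*41 + 14, so a_1 = 1.
  41 = 2*14 + 13, so a_2 = 2.
  14 = 1*13 + 1, so a_3 = 1.
  13 = 13*1 + 0, so a_4 = 13.
The remainder reaches 0 after 5 divisions, so the expansion has 5 partial quotients, read off in order.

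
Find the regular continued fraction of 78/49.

Run the Euclidean algorithm on 78 and 49; the successive quotients are the partial quotients a_0, a_1, ... (each step inverts the fractional part left over by the previous one):
  78 = 1*49 + 29, so a_0 = 1.
  49 = 1*29 + 20, so a_1 = 1.
  29 = 1*20 + 9, so a_2 = 1.
  20 = 2*9 + 2, so a_3 = 2.
  9 = 4*2 + 1, so a_4 = 4.
  2 = 2*1 + 0, so a_5 = 2.
The remainder reaches 0 after 6 divisions, so the expansion has 6 partial quotients, read off in order.

[1; 1, 1, 2, 4, 2]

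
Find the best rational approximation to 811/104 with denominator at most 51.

39/5

Expand x = 811/104 as a continued fraction with the Euclidean algorithm:
  811 = 7*104 + 83, so a_0 = 7.
  104 = 1*83 + 21, so a_1 = 1.
  83 = 3*21 + 20, so a_2 = 3.
  21 = 1*20 + 1, so a_3 = 1.
  20 = 20*1 + 0, so a_4 = 20.
so x = [7; 1, 3, 1, 20].
Convergents (p_i = a_i*p_{i-1} + p_{i-2}, q_i = a_i*q_{i-1} + q_{i-2} with p_{-2}=0, p_{-1}=1, q_{-2}=1, q_{-1}=0), until the denominator exceeds 51:
  i=0: a_0=7, p_0 = 7*1 + 0 = 7, q_0 = 7*0 + 1 = 1.
  i=1: a_1=1, p_1 = 1*7 + 1 = 8, q_1 = 1*1 + 0 = 1.
  i=2: a_2=3, p_2 = 3*8 + 7 = 31, q_2 = 3*1 + 1 = 4.
  i=3: a_3=1, p_3 = 1*31 + 8 = 39, q_3 = 1*4 + 1 = 5.
  i=4: a_4=20, p_4 = 20*39 + 31 = 811, q_4 = 20*5 + 4 = 104.
q_4 = 104 > 51, so the last convergent with denominator <= 51 is p_3/q_3 = 39/5.
The closest fraction with denominator <= 51 is either p_3/q_3 or the intermediate fraction (k*p_3 + p_2)/(k*q_3 + q_2) with the largest k >= 1 whose denominator stays <= 51; these approach x as k grows, and every other convergent or intermediate fraction in range is farther away.
Largest k: floor((51 - q_2)/q_3) = floor((51 - 4)/5) = 9.
That gives (9*39 + 31)/(9*5 + 4) = 382/49.
Compare the errors: |x - 39/5| = |811*5 - 39*104|/(104*5) = 1/520, and |x - 382/49| = |811*49 - 382*104|/(104*49) = 11/5096.
Cross-multiplying, 1*5096 = 5096 < 5720 = 11*520, so 1/520 is smaller: the convergent 39/5 is closer to x than 382/49.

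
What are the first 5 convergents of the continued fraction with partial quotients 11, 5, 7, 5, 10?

11/1, 56/5, 403/36, 2071/185, 21113/1886

Using the convergent recurrence p_i = a_i*p_{i-1} + p_{i-2}, q_i = a_i*q_{i-1} + q_{i-2} with p_{-2}=0, p_{-1}=1, q_{-2}=1, q_{-1}=0:
  i=0: a_0=11, p_0 = 11*1 + 0 = 11, q_0 = 11*0 + 1 = 1.
  i=1: a_1=5, p_1 = 5*11 + 1 = 56, q_1 = 5*1 + 0 = 5.
  i=2: a_2=7, p_2 = 7*56 + 11 = 403, q_2 = 7*5 + 1 = 36.
  i=3: a_3=5, p_3 = 5*403 + 56 = 2071, q_3 = 5*36 + 5 = 185.
  i=4: a_4=10, p_4 = 10*2071 + 403 = 21113, q_4 = 10*185 + 36 = 1886.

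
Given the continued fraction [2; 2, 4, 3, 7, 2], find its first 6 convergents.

Using the convergent recurrence p_i = a_i*p_{i-1} + p_{i-2}, q_i = a_i*q_{i-1} + q_{i-2} with p_{-2}=0, p_{-1}=1, q_{-2}=1, q_{-1}=0:
  i=0: a_0=2, p_0 = 2*1 + 0 = 2, q_0 = 2*0 + 1 = 1.
  i=1: a_1=2, p_1 = 2*2 + 1 = 5, q_1 = 2*1 + 0 = 2.
  i=2: a_2=4, p_2 = 4*5 + 2 = 22, q_2 = 4*2 + 1 = 9.
  i=3: a_3=3, p_3 = 3*22 + 5 = 71, q_3 = 3*9 + 2 = 29.
  i=4: a_4=7, p_4 = 7*71 + 22 = 519, q_4 = 7*29 + 9 = 212.
  i=5: a_5=2, p_5 = 2*519 + 71 = 1109, q_5 = 2*212 + 29 = 453.

2/1, 5/2, 22/9, 71/29, 519/212, 1109/453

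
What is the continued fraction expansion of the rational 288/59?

[4; 1, 7, 2, 3]

Run the Euclidean algorithm on 288 and 59; the successive quotients are the partial quotients a_0, a_1, ... (each step inverts the fractional part left over by the previous one):
  288 = 4*59 + 52, so a_0 = 4.
  59 = 1*52 + 7, so a_1 = 1.
  52 = 7*7 + 3, so a_2 = 7.
  7 = 2*3 + 1, so a_3 = 2.
  3 = 3*1 + 0, so a_4 = 3.
The remainder reaches 0 after 5 divisions, so the expansion has 5 partial quotients, read off in order.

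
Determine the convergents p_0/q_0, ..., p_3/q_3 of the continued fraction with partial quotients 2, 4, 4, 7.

2/1, 9/4, 38/17, 275/123

Using the convergent recurrence p_i = a_i*p_{i-1} + p_{i-2}, q_i = a_i*q_{i-1} + q_{i-2} with p_{-2}=0, p_{-1}=1, q_{-2}=1, q_{-1}=0:
  i=0: a_0=2, p_0 = 2*1 + 0 = 2, q_0 = 2*0 + 1 = 1.
  i=1: a_1=4, p_1 = 4*2 + 1 = 9, q_1 = 4*1 + 0 = 4.
  i=2: a_2=4, p_2 = 4*9 + 2 = 38, q_2 = 4*4 + 1 = 17.
  i=3: a_3=7, p_3 = 7*38 + 9 = 275, q_3 = 7*17 + 4 = 123.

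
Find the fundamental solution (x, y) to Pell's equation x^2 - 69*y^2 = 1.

(x, y) = (7775, 936)

First expand sqrt(69) as a continued fraction. With x_i = (sqrt(69) + m_i)/d_i and (m_0, d_0) = (0, 1): a_0 = floor(sqrt(69)) = 8, since 8^2 = 64 <= 69 < 81 = 9^2.
Iterate m_{i+1} = d_i*a_i - m_i, d_{i+1} = (69 - m_{i+1}^2)/d_i, a_{i+1} = floor((a_0 + m_{i+1})/d_{i+1}):
  m_1 = 1*8 - 0 = 8, d_1 = (69 - 8^2)/1 = 5/1 = 5, a_1 = floor((8 + 8)/5) = 3.
  m_2 = 5*3 - 8 = 7, d_2 = (69 - 7^2)/5 = 20/5 = 4, a_2 = floor((8 + 7)/4) = 3.
  m_3 = 4*3 - 7 = 5, d_3 = (69 - 5^2)/4 = 44/4 = 11, a_3 = floor((8 + 5)/11) = 1.
  m_4 = 11*1 - 5 = 6, d_4 = (69 - 6^2)/11 = 33/11 = 3, a_4 = floor((8 + 6)/3) = 4.
  m_5 = 3*4 - 6 = 6, d_5 = (69 - 6^2)/3 = 33/3 = 11, a_5 = floor((8 + 6)/11) = 1.
  m_6 = 11*1 - 6 = 5, d_6 = (69 - 5^2)/11 = 44/11 = 4, a_6 = floor((8 + 5)/4) = 3.
  m_7 = 4*3 - 5 = 7, d_7 = (69 - 7^2)/4 = 20/4 = 5, a_7 = floor((8 + 7)/5) = 3.
  m_8 = 5*3 - 7 = 8, d_8 = (69 - 8^2)/5 = 5/5 = 1, a_8 = floor((8 + 8)/1) = 16.
  m_9 = 1*16 - 8 = 8, d_9 = (69 - 8^2)/1 = 5/1 = 5: (m_9, d_9) = (m_1, d_1) = (8, 5), so from here the quotients repeat a_1, ..., a_8; the period length is 8.
So sqrt(69) = [8; (3, 3, 1, 4, 1, 3, 3, 16)] with period length k = 8.
k is even, so the fundamental solution of x^2 - 69y^2 = 1 is (p_{k-1}, q_{k-1}) = (p_7, q_7); compute convergents through index 7.
Convergents (p_i = a_i*p_{i-1} + p_{i-2}, q_i = a_i*q_{i-1} + q_{i-2} with p_{-2}=0, p_{-1}=1, q_{-2}=1, q_{-1}=0):
  i=0: a_0=8, p_0 = 8*1 + 0 = 8, q_0 = 8*0 + 1 = 1.
  i=1: a_1=3, p_1 = 3*8 + 1 = 25, q_1 = 3*1 + 0 = 3.
  i=2: a_2=3, p_2 = 3*25 + 8 = 83, q_2 = 3*3 + 1 = 10.
  i=3: a_3=1, p_3 = 1*83 + 25 = 108, q_3 = 1*10 + 3 = 13.
  i=4: a_4=4, p_4 = 4*108 + 83 = 515, q_4 = 4*13 + 10 = 62.
  i=5: a_5=1, p_5 = 1*515 + 108 = 623, q_5 = 1*62 + 13 = 75.
  i=6: a_6=3, p_6 = 3*623 + 515 = 2384, q_6 = 3*75 + 62 = 287.
  i=7: a_7=3, p_7 = 3*2384 + 623 = 7775, q_7 = 3*287 + 75 = 936.
Check: 7775^2 - 69*936^2 = 60450625 - 60450624 = 1, so (x, y) = (7775, 936) solves the equation, and by the theorem it is the least positive solution.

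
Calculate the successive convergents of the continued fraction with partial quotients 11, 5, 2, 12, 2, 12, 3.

11/1, 56/5, 123/11, 1532/137, 3187/285, 39776/3557, 122515/10956

Using the convergent recurrence p_i = a_i*p_{i-1} + p_{i-2}, q_i = a_i*q_{i-1} + q_{i-2} with p_{-2}=0, p_{-1}=1, q_{-2}=1, q_{-1}=0:
  i=0: a_0=11, p_0 = 11*1 + 0 = 11, q_0 = 11*0 + 1 = 1.
  i=1: a_1=5, p_1 = 5*11 + 1 = 56, q_1 = 5*1 + 0 = 5.
  i=2: a_2=2, p_2 = 2*56 + 11 = 123, q_2 = 2*5 + 1 = 11.
  i=3: a_3=12, p_3 = 12*123 + 56 = 1532, q_3 = 12*11 + 5 = 137.
  i=4: a_4=2, p_4 = 2*1532 + 123 = 3187, q_4 = 2*137 + 11 = 285.
  i=5: a_5=12, p_5 = 12*3187 + 1532 = 39776, q_5 = 12*285 + 137 = 3557.
  i=6: a_6=3, p_6 = 3*39776 + 3187 = 122515, q_6 = 3*3557 + 285 = 10956.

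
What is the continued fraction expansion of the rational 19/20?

[0; 1, 19]

Run the Euclidean algorithm on 19 and 20; the successive quotients are the partial quotients a_0, a_1, ... (each step inverts the fractional part left over by the previous one):
  19 = 0*20 + 19, so a_0 = 0.
  20 = 1*19 + 1, so a_1 = 1.
  19 = 19*1 + 0, so a_2 = 19.
The remainder reaches 0 after 3 divisions, so the expansion has 3 partial quotients, read off in order.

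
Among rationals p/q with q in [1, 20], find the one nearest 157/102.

Expand x = 157/102 as a continued fraction with the Euclidean algorithm:
  157 = 1*102 + 55, so a_0 = 1.
  102 = 1*55 + 47, so a_1 = 1.
  55 = 1*47 + 8, so a_2 = 1.
  47 = 5*8 + 7, so a_3 = 5.
  8 = 1*7 + 1, so a_4 = 1.
  7 = 7*1 + 0, so a_5 = 7.
so x = [1; 1, 1, 5, 1, 7].
Convergents (p_i = a_i*p_{i-1} + p_{i-2}, q_i = a_i*q_{i-1} + q_{i-2} with p_{-2}=0, p_{-1}=1, q_{-2}=1, q_{-1}=0), until the denominator exceeds 20:
  i=0: a_0=1, p_0 = 1*1 + 0 = 1, q_0 = 1*0 + 1 = 1.
  i=1: a_1=1, p_1 = 1*1 + 1 = 2, q_1 = 1*1 + 0 = 1.
  i=2: a_2=1, p_2 = 1*2 + 1 = 3, q_2 = 1*1 + 1 = 2.
  i=3: a_3=5, p_3 = 5*3 + 2 = 17, q_3 = 5*2 + 1 = 11.
  i=4: a_4=1, p_4 = 1*17 + 3 = 20, q_4 = 1*11 + 2 = 13.
  i=5: a_5=7, p_5 = 7*20 + 17 = 157, q_5 = 7*13 + 11 = 102.
q_5 = 102 > 20, so the last convergent with denominator <= 20 is p_4/q_4 = 20/13.
The closest fraction with denominator <= 20 is either p_4/q_4 or the intermediate fraction (k*p_4 + p_3)/(k*q_4 + q_3) with the largest k >= 1 whose denominator stays <= 20; these approach x as k grows, and every other convergent or intermediate fraction in range is farther away.
Largest k: floor((20 - q_3)/q_4) = floor((20 - 11)/13) = 0.
Since k = 0, no intermediate fraction beyond p_4/q_4 has denominator <= 20, so the convergent 20/13 is the closest (its error is |157*13 - 20*102|/(102*13) = 1/1326).

20/13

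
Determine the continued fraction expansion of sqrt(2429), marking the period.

[49; (3, 1, 1, 24, 14, 24, 1, 1, 3, 98)]

Write x_i = (sqrt(2429) + m_i)/d_i with (m_0, d_0) = (0, 1). a_0 = floor(sqrt(2429)) = 49, since 49^2 = 2401 <= 2429 < 2500 = 50^2.
Iterate m_{i+1} = d_i*a_i - m_i, d_{i+1} = (2429 - m_{i+1}^2)/d_i, a_{i+1} = floor((a_0 + m_{i+1})/d_{i+1}):
  m_1 = 1*49 - 0 = 49, d_1 = (2429 - 49^2)/1 = 28/1 = 28, a_1 = floor((49 + 49)/28) = 3.
  m_2 = 28*3 - 49 = 35, d_2 = (2429 - 35^2)/28 = 1204/28 = 43, a_2 = floor((49 + 35)/43) = 1.
  m_3 = 43*1 - 35 = 8, d_3 = (2429 - 8^2)/43 = 2365/43 = 55, a_3 = floor((49 + 8)/55) = 1.
  m_4 = 55*1 - 8 = 47, d_4 = (2429 - 47^2)/55 = 220/55 = 4, a_4 = floor((49 + 47)/4) = 24.
  m_5 = 4*24 - 47 = 49, d_5 = (2429 - 49^2)/4 = 28/4 = 7, a_5 = floor((49 + 49)/7) = 14.
  m_6 = 7*14 - 49 = 49, d_6 = (2429 - 49^2)/7 = 28/7 = 4, a_6 = floor((49 + 49)/4) = 24.
  m_7 = 4*24 - 49 = 47, d_7 = (2429 - 47^2)/4 = 220/4 = 55, a_7 = floor((49 + 47)/55) = 1.
  m_8 = 55*1 - 47 = 8, d_8 = (2429 - 8^2)/55 = 2365/55 = 43, a_8 = floor((49 + 8)/43) = 1.
  m_9 = 43*1 - 8 = 35, d_9 = (2429 - 35^2)/43 = 1204/43 = 28, a_9 = floor((49 + 35)/28) = 3.
  m_10 = 28*3 - 35 = 49, d_10 = (2429 - 49^2)/28 = 28/28 = 1, a_10 = floor((49 + 49)/1) = 98.
  m_11 = 1*98 - 49 = 49, d_11 = (2429 - 49^2)/1 = 28/1 = 28: (m_11, d_11) = (m_1, d_1) = (49, 28), so from here the quotients repeat a_1, ..., a_10; the period length is 10.
Hence the expansion of sqrt(2429) is a_0 = 49 followed by the repeating block 3, 1, 1, 24, 14, 24, 1, 1, 3, 98 (period 10).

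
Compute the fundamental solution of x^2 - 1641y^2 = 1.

First expand sqrt(1641) as a continued fraction. With x_i = (sqrt(1641) + m_i)/d_i and (m_0, d_0) = (0, 1): a_0 = floor(sqrt(1641)) = 40, since 40^2 = 1600 <= 1641 < 1681 = 41^2.
Iterate m_{i+1} = d_i*a_i - m_i, d_{i+1} = (1641 - m_{i+1}^2)/d_i, a_{i+1} = floor((a_0 + m_{i+1})/d_{i+1}):
  m_1 = 1*40 - 0 = 40, d_1 = (1641 - 40^2)/1 = 41/1 = 41, a_1 = floor((40 + 40)/41) = 1.
  m_2 = 41*1 - 40 = 1, d_2 = (1641 - 1^2)/41 = 1640/41 = 40, a_2 = floor((40 + 1)/40) = 1.
  m_3 = 40*1 - 1 = 39, d_3 = (1641 - 39^2)/40 = 120/40 = 3, a_3 = floor((40 + 39)/3) = 26.
  m_4 = 3*26 - 39 = 39, d_4 = (1641 - 39^2)/3 = 120/3 = 40, a_4 = floor((40 + 39)/40) = 1.
  m_5 = 40*1 - 39 = 1, d_5 = (1641 - 1^2)/40 = 1640/40 = 41, a_5 = floor((40 + 1)/41) = 1.
  m_6 = 41*1 - 1 = 40, d_6 = (1641 - 40^2)/41 = 41/41 = 1, a_6 = floor((40 + 40)/1) = 80.
  m_7 = 1*80 - 40 = 40, d_7 = (1641 - 40^2)/1 = 41/1 = 41: (m_7, d_7) = (m_1, d_1) = (40, 41), so from here the quotients repeat a_1, ..., a_6; the period length is 6.
So sqrt(1641) = [40; (1, 1, 26, 1, 1, 80)] with period length k = 6.
k is even, so the fundamental solution of x^2 - 1641y^2 = 1 is (p_{k-1}, q_{k-1}) = (p_5, q_5); compute convergents through index 5.
Convergents (p_i = a_i*p_{i-1} + p_{i-2}, q_i = a_i*q_{i-1} + q_{i-2} with p_{-2}=0, p_{-1}=1, q_{-2}=1, q_{-1}=0):
  i=0: a_0=40, p_0 = 40*1 + 0 = 40, q_0 = 40*0 + 1 = 1.
  i=1: a_1=1, p_1 = 1*40 + 1 = 41, q_1 = 1*1 + 0 = 1.
  i=2: a_2=1, p_2 = 1*41 + 40 = 81, q_2 = 1*1 + 1 = 2.
  i=3: a_3=26, p_3 = 26*81 + 41 = 2147, q_3 = 26*2 + 1 = 53.
  i=4: a_4=1, p_4 = 1*2147 + 81 = 2228, q_4 = 1*53 + 2 = 55.
  i=5: a_5=1, p_5 = 1*2228 + 2147 = 4375, q_5 = 1*55 + 53 = 108.
Check: 4375^2 - 1641*108^2 = 19140625 - 19140624 = 1, so (x, y) = (4375, 108) solves the equation, and by the theorem it is the least positive solution.

(x, y) = (4375, 108)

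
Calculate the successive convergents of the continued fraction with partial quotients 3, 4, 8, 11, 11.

Using the convergent recurrence p_i = a_i*p_{i-1} + p_{i-2}, q_i = a_i*q_{i-1} + q_{i-2} with p_{-2}=0, p_{-1}=1, q_{-2}=1, q_{-1}=0:
  i=0: a_0=3, p_0 = 3*1 + 0 = 3, q_0 = 3*0 + 1 = 1.
  i=1: a_1=4, p_1 = 4*3 + 1 = 13, q_1 = 4*1 + 0 = 4.
  i=2: a_2=8, p_2 = 8*13 + 3 = 107, q_2 = 8*4 + 1 = 33.
  i=3: a_3=11, p_3 = 11*107 + 13 = 1190, q_3 = 11*33 + 4 = 367.
  i=4: a_4=11, p_4 = 11*1190 + 107 = 13197, q_4 = 11*367 + 33 = 4070.

3/1, 13/4, 107/33, 1190/367, 13197/4070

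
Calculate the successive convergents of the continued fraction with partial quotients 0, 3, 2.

Using the convergent recurrence p_i = a_i*p_{i-1} + p_{i-2}, q_i = a_i*q_{i-1} + q_{i-2} with p_{-2}=0, p_{-1}=1, q_{-2}=1, q_{-1}=0:
  i=0: a_0=0, p_0 = 0*1 + 0 = 0, q_0 = 0*0 + 1 = 1.
  i=1: a_1=3, p_1 = 3*0 + 1 = 1, q_1 = 3*1 + 0 = 3.
  i=2: a_2=2, p_2 = 2*1 + 0 = 2, q_2 = 2*3 + 1 = 7.

0/1, 1/3, 2/7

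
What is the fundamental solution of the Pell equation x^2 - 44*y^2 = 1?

First expand sqrt(44) as a continued fraction. With x_i = (sqrt(44) + m_i)/d_i and (m_0, d_0) = (0, 1): a_0 = floor(sqrt(44)) = 6, since 6^2 = 36 <= 44 < 49 = 7^2.
Iterate m_{i+1} = d_i*a_i - m_i, d_{i+1} = (44 - m_{i+1}^2)/d_i, a_{i+1} = floor((a_0 + m_{i+1})/d_{i+1}):
  m_1 = 1*6 - 0 = 6, d_1 = (44 - 6^2)/1 = 8/1 = 8, a_1 = floor((6 + 6)/8) = 1.
  m_2 = 8*1 - 6 = 2, d_2 = (44 - 2^2)/8 = 40/8 = 5, a_2 = floor((6 + 2)/5) = 1.
  m_3 = 5*1 - 2 = 3, d_3 = (44 - 3^2)/5 = 35/5 = 7, a_3 = floor((6 + 3)/7) = 1.
  m_4 = 7*1 - 3 = 4, d_4 = (44 - 4^2)/7 = 28/7 = 4, a_4 = floor((6 + 4)/4) = 2.
  m_5 = 4*2 - 4 = 4, d_5 = (44 - 4^2)/4 = 28/4 = 7, a_5 = floor((6 + 4)/7) = 1.
  m_6 = 7*1 - 4 = 3, d_6 = (44 - 3^2)/7 = 35/7 = 5, a_6 = floor((6 + 3)/5) = 1.
  m_7 = 5*1 - 3 = 2, d_7 = (44 - 2^2)/5 = 40/5 = 8, a_7 = floor((6 + 2)/8) = 1.
  m_8 = 8*1 - 2 = 6, d_8 = (44 - 6^2)/8 = 8/8 = 1, a_8 = floor((6 + 6)/1) = 12.
  m_9 = 1*12 - 6 = 6, d_9 = (44 - 6^2)/1 = 8/1 = 8: (m_9, d_9) = (m_1, d_1) = (6, 8), so from here the quotients repeat a_1, ..., a_8; the period length is 8.
So sqrt(44) = [6; (1, 1, 1, 2, 1, 1, 1, 12)] with period length k = 8.
k is even, so the fundamental solution of x^2 - 44y^2 = 1 is (p_{k-1}, q_{k-1}) = (p_7, q_7); compute convergents through index 7.
Convergents (p_i = a_i*p_{i-1} + p_{i-2}, q_i = a_i*q_{i-1} + q_{i-2} with p_{-2}=0, p_{-1}=1, q_{-2}=1, q_{-1}=0):
  i=0: a_0=6, p_0 = 6*1 + 0 = 6, q_0 = 6*0 + 1 = 1.
  i=1: a_1=1, p_1 = 1*6 + 1 = 7, q_1 = 1*1 + 0 = 1.
  i=2: a_2=1, p_2 = 1*7 + 6 = 13, q_2 = 1*1 + 1 = 2.
  i=3: a_3=1, p_3 = 1*13 + 7 = 20, q_3 = 1*2 + 1 = 3.
  i=4: a_4=2, p_4 = 2*20 + 13 = 53, q_4 = 2*3 + 2 = 8.
  i=5: a_5=1, p_5 = 1*53 + 20 = 73, q_5 = 1*8 + 3 = 11.
  i=6: a_6=1, p_6 = 1*73 + 53 = 126, q_6 = 1*11 + 8 = 19.
  i=7: a_7=1, p_7 = 1*126 + 73 = 199, q_7 = 1*19 + 11 = 30.
Check: 199^2 - 44*30^2 = 39601 - 39600 = 1, so (x, y) = (199, 30) solves the equation, and by the theorem it is the least positive solution.

(x, y) = (199, 30)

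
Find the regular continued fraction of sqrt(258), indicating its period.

[16; (16, 32)]

Write x_i = (sqrt(258) + m_i)/d_i with (m_0, d_0) = (0, 1). a_0 = floor(sqrt(258)) = 16, since 16^2 = 256 <= 258 < 289 = 17^2.
Iterate m_{i+1} = d_i*a_i - m_i, d_{i+1} = (258 - m_{i+1}^2)/d_i, a_{i+1} = floor((a_0 + m_{i+1})/d_{i+1}):
  m_1 = 1*16 - 0 = 16, d_1 = (258 - 16^2)/1 = 2/1 = 2, a_1 = floor((16 + 16)/2) = 16.
  m_2 = 2*16 - 16 = 16, d_2 = (258 - 16^2)/2 = 2/2 = 1, a_2 = floor((16 + 16)/1) = 32.
  m_3 = 1*32 - 16 = 16, d_3 = (258 - 16^2)/1 = 2/1 = 2: (m_3, d_3) = (m_1, d_1) = (16, 2), so from here the quotients repeat a_1, a_2; the period length is 2.
Hence the expansion of sqrt(258) is a_0 = 16 followed by the repeating block 16, 32 (period 2).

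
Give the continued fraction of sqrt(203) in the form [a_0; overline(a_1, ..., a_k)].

[14; overline(4, 28)]

Write x_i = (sqrt(203) + m_i)/d_i with (m_0, d_0) = (0, 1). a_0 = floor(sqrt(203)) = 14, since 14^2 = 196 <= 203 < 225 = 15^2.
Iterate m_{i+1} = d_i*a_i - m_i, d_{i+1} = (203 - m_{i+1}^2)/d_i, a_{i+1} = floor((a_0 + m_{i+1})/d_{i+1}):
  m_1 = 1*14 - 0 = 14, d_1 = (203 - 14^2)/1 = 7/1 = 7, a_1 = floor((14 + 14)/7) = 4.
  m_2 = 7*4 - 14 = 14, d_2 = (203 - 14^2)/7 = 7/7 = 1, a_2 = floor((14 + 14)/1) = 28.
  m_3 = 1*28 - 14 = 14, d_3 = (203 - 14^2)/1 = 7/1 = 7: (m_3, d_3) = (m_1, d_1) = (14, 7), so from here the quotients repeat a_1, a_2; the period length is 2.
Hence the expansion of sqrt(203) is a_0 = 14 followed by the repeating block 4, 28 (period 2).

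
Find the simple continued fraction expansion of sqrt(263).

[16; (4, 1, 1, 1, 1, 15, 1, 1, 1, 1, 4, 32)]

Write x_i = (sqrt(263) + m_i)/d_i with (m_0, d_0) = (0, 1). a_0 = floor(sqrt(263)) = 16, since 16^2 = 256 <= 263 < 289 = 17^2.
Iterate m_{i+1} = d_i*a_i - m_i, d_{i+1} = (263 - m_{i+1}^2)/d_i, a_{i+1} = floor((a_0 + m_{i+1})/d_{i+1}):
  m_1 = 1*16 - 0 = 16, d_1 = (263 - 16^2)/1 = 7/1 = 7, a_1 = floor((16 + 16)/7) = 4.
  m_2 = 7*4 - 16 = 12, d_2 = (263 - 12^2)/7 = 119/7 = 17, a_2 = floor((16 + 12)/17) = 1.
  m_3 = 17*1 - 12 = 5, d_3 = (263 - 5^2)/17 = 238/17 = 14, a_3 = floor((16 + 5)/14) = 1.
  m_4 = 14*1 - 5 = 9, d_4 = (263 - 9^2)/14 = 182/14 = 13, a_4 = floor((16 + 9)/13) = 1.
  m_5 = 13*1 - 9 = 4, d_5 = (263 - 4^2)/13 = 247/13 = 19, a_5 = floor((16 + 4)/19) = 1.
  m_6 = 19*1 - 4 = 15, d_6 = (263 - 15^2)/19 = 38/19 = 2, a_6 = floor((16 + 15)/2) = 15.
  m_7 = 2*15 - 15 = 15, d_7 = (263 - 15^2)/2 = 38/2 = 19, a_7 = floor((16 + 15)/19) = 1.
  m_8 = 19*1 - 15 = 4, d_8 = (263 - 4^2)/19 = 247/19 = 13, a_8 = floor((16 + 4)/13) = 1.
  m_9 = 13*1 - 4 = 9, d_9 = (263 - 9^2)/13 = 182/13 = 14, a_9 = floor((16 + 9)/14) = 1.
  m_10 = 14*1 - 9 = 5, d_10 = (263 - 5^2)/14 = 238/14 = 17, a_10 = floor((16 + 5)/17) = 1.
  m_11 = 17*1 - 5 = 12, d_11 = (263 - 12^2)/17 = 119/17 = 7, a_11 = floor((16 + 12)/7) = 4.
  m_12 = 7*4 - 12 = 16, d_12 = (263 - 16^2)/7 = 7/7 = 1, a_12 = floor((16 + 16)/1) = 32.
  m_13 = 1*32 - 16 = 16, d_13 = (263 - 16^2)/1 = 7/1 = 7: (m_13, d_13) = (m_1, d_1) = (16, 7), so from here the quotients repeat a_1, ..., a_12; the period length is 12.
Hence the expansion of sqrt(263) is a_0 = 16 followed by the repeating block 4, 1, 1, 1, 1, 15, 1, 1, 1, 1, 4, 32 (period 12).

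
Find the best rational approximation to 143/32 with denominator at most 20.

Expand x = 143/32 as a continued fraction with the Euclidean algorithm:
  143 = 4*32 + 15, so a_0 = 4.
  32 = 2*15 + 2, so a_1 = 2.
  15 = 7*2 + 1, so a_2 = 7.
  2 = 2*1 + 0, so a_3 = 2.
so x = [4; 2, 7, 2].
Convergents (p_i = a_i*p_{i-1} + p_{i-2}, q_i = a_i*q_{i-1} + q_{i-2} with p_{-2}=0, p_{-1}=1, q_{-2}=1, q_{-1}=0), until the denominator exceeds 20:
  i=0: a_0=4, p_0 = 4*1 + 0 = 4, q_0 = 4*0 + 1 = 1.
  i=1: a_1=2, p_1 = 2*4 + 1 = 9, q_1 = 2*1 + 0 = 2.
  i=2: a_2=7, p_2 = 7*9 + 4 = 67, q_2 = 7*2 + 1 = 15.
  i=3: a_3=2, p_3 = 2*67 + 9 = 143, q_3 = 2*15 + 2 = 32.
q_3 = 32 > 20, so the last convergent with denominator <= 20 is p_2/q_2 = 67/15.
The closest fraction with denominator <= 20 is either p_2/q_2 or the intermediate fraction (k*p_2 + p_1)/(k*q_2 + q_1) with the largest k >= 1 whose denominator stays <= 20; these approach x as k grows, and every other convergent or intermediate fraction in range is farther away.
Largest k: floor((20 - q_1)/q_2) = floor((20 - 2)/15) = 1.
That gives (1*67 + 9)/(1*15 + 2) = 76/17.
Compare the errors: |x - 67/15| = |143*15 - 67*32|/(32*15) = 1/480, and |x - 76/17| = |143*17 - 76*32|/(32*17) = 1/544.
Cross-multiplying, 1*480 = 480 < 544 = 1*544, so 1/544 is smaller: the intermediate fraction 76/17 is closer to x than 67/15.

76/17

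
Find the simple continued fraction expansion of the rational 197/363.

Run the Euclidean algorithm on 197 and 363; the successive quotients are the partial quotients a_0, a_1, ... (each step inverts the fractional part left over by the previous one):
  197 = 0*363 + 197, so a_0 = 0.
  363 = 1*197 + 166, so a_1 = 1.
  197 = 1*166 + 31, so a_2 = 1.
  166 = 5*31 + 11, so a_3 = 5.
  31 = 2*11 + 9, so a_4 = 2.
  11 = 1*9 + 2, so a_5 = 1.
  9 = 4*2 + 1, so a_6 = 4.
  2 = 2*1 + 0, so a_7 = 2.
The remainder reaches 0 after 8 divisions, so the expansion has 8 partial quotients, read off in order.

[0; 1, 1, 5, 2, 1, 4, 2]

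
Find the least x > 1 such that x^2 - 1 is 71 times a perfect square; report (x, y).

(x, y) = (3480, 413)

First expand sqrt(71) as a continued fraction. With x_i = (sqrt(71) + m_i)/d_i and (m_0, d_0) = (0, 1): a_0 = floor(sqrt(71)) = 8, since 8^2 = 64 <= 71 < 81 = 9^2.
Iterate m_{i+1} = d_i*a_i - m_i, d_{i+1} = (71 - m_{i+1}^2)/d_i, a_{i+1} = floor((a_0 + m_{i+1})/d_{i+1}):
  m_1 = 1*8 - 0 = 8, d_1 = (71 - 8^2)/1 = 7/1 = 7, a_1 = floor((8 + 8)/7) = 2.
  m_2 = 7*2 - 8 = 6, d_2 = (71 - 6^2)/7 = 35/7 = 5, a_2 = floor((8 + 6)/5) = 2.
  m_3 = 5*2 - 6 = 4, d_3 = (71 - 4^2)/5 = 55/5 = 11, a_3 = floor((8 + 4)/11) = 1.
  m_4 = 11*1 - 4 = 7, d_4 = (71 - 7^2)/11 = 22/11 = 2, a_4 = floor((8 + 7)/2) = 7.
  m_5 = 2*7 - 7 = 7, d_5 = (71 - 7^2)/2 = 22/2 = 11, a_5 = floor((8 + 7)/11) = 1.
  m_6 = 11*1 - 7 = 4, d_6 = (71 - 4^2)/11 = 55/11 = 5, a_6 = floor((8 + 4)/5) = 2.
  m_7 = 5*2 - 4 = 6, d_7 = (71 - 6^2)/5 = 35/5 = 7, a_7 = floor((8 + 6)/7) = 2.
  m_8 = 7*2 - 6 = 8, d_8 = (71 - 8^2)/7 = 7/7 = 1, a_8 = floor((8 + 8)/1) = 16.
  m_9 = 1*16 - 8 = 8, d_9 = (71 - 8^2)/1 = 7/1 = 7: (m_9, d_9) = (m_1, d_1) = (8, 7), so from here the quotients repeat a_1, ..., a_8; the period length is 8.
So sqrt(71) = [8; (2, 2, 1, 7, 1, 2, 2, 16)] with period length k = 8.
k is even, so the fundamental solution of x^2 - 71y^2 = 1 is (p_{k-1}, q_{k-1}) = (p_7, q_7); compute convergents through index 7.
Convergents (p_i = a_i*p_{i-1} + p_{i-2}, q_i = a_i*q_{i-1} + q_{i-2} with p_{-2}=0, p_{-1}=1, q_{-2}=1, q_{-1}=0):
  i=0: a_0=8, p_0 = 8*1 + 0 = 8, q_0 = 8*0 + 1 = 1.
  i=1: a_1=2, p_1 = 2*8 + 1 = 17, q_1 = 2*1 + 0 = 2.
  i=2: a_2=2, p_2 = 2*17 + 8 = 42, q_2 = 2*2 + 1 = 5.
  i=3: a_3=1, p_3 = 1*42 + 17 = 59, q_3 = 1*5 + 2 = 7.
  i=4: a_4=7, p_4 = 7*59 + 42 = 455, q_4 = 7*7 + 5 = 54.
  i=5: a_5=1, p_5 = 1*455 + 59 = 514, q_5 = 1*54 + 7 = 61.
  i=6: a_6=2, p_6 = 2*514 + 455 = 1483, q_6 = 2*61 + 54 = 176.
  i=7: a_7=2, p_7 = 2*1483 + 514 = 3480, q_7 = 2*176 + 61 = 413.
Check: 3480^2 - 71*413^2 = 12110400 - 12110399 = 1, so (x, y) = (3480, 413) solves the equation, and by the theorem it is the least positive solution.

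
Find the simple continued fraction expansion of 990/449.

[2; 4, 1, 7, 2, 1, 3]

Run the Euclidean algorithm on 990 and 449; the successive quotients are the partial quotients a_0, a_1, ... (each step inverts the fractional part left over by the previous one):
  990 = 2*449 + 92, so a_0 = 2.
  449 = 4*92 + 81, so a_1 = 4.
  92 = 1*81 + 11, so a_2 = 1.
  81 = 7*11 + 4, so a_3 = 7.
  11 = 2*4 + 3, so a_4 = 2.
  4 = 1*3 + 1, so a_5 = 1.
  3 = 3*1 + 0, so a_6 = 3.
The remainder reaches 0 after 7 divisions, so the expansion has 7 partial quotients, read off in order.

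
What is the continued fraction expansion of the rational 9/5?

[1; 1, 4]

Run the Euclidean algorithm on 9 and 5; the successive quotients are the partial quotients a_0, a_1, ... (each step inverts the fractional part left over by the previous one):
  9 = 1*5 + 4, so a_0 = 1.
  5 = 1*4 + 1, so a_1 = 1.
  4 = 4*1 + 0, so a_2 = 4.
The remainder reaches 0 after 3 divisions, so the expansion has 3 partial quotients, read off in order.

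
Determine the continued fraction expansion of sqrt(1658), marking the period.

[40; (1, 2, 1, 1, 4, 4, 1, 1, 2, 1, 80)]

Write x_i = (sqrt(1658) + m_i)/d_i with (m_0, d_0) = (0, 1). a_0 = floor(sqrt(1658)) = 40, since 40^2 = 1600 <= 1658 < 1681 = 41^2.
Iterate m_{i+1} = d_i*a_i - m_i, d_{i+1} = (1658 - m_{i+1}^2)/d_i, a_{i+1} = floor((a_0 + m_{i+1})/d_{i+1}):
  m_1 = 1*40 - 0 = 40, d_1 = (1658 - 40^2)/1 = 58/1 = 58, a_1 = floor((40 + 40)/58) = 1.
  m_2 = 58*1 - 40 = 18, d_2 = (1658 - 18^2)/58 = 1334/58 = 23, a_2 = floor((40 + 18)/23) = 2.
  m_3 = 23*2 - 18 = 28, d_3 = (1658 - 28^2)/23 = 874/23 = 38, a_3 = floor((40 + 28)/38) = 1.
  m_4 = 38*1 - 28 = 10, d_4 = (1658 - 10^2)/38 = 1558/38 = 41, a_4 = floor((40 + 10)/41) = 1.
  m_5 = 41*1 - 10 = 31, d_5 = (1658 - 31^2)/41 = 697/41 = 17, a_5 = floor((40 + 31)/17) = 4.
  m_6 = 17*4 - 31 = 37, d_6 = (1658 - 37^2)/17 = 289/17 = 17, a_6 = floor((40 + 37)/17) = 4.
  m_7 = 17*4 - 37 = 31, d_7 = (1658 - 31^2)/17 = 697/17 = 41, a_7 = floor((40 + 31)/41) = 1.
  m_8 = 41*1 - 31 = 10, d_8 = (1658 - 10^2)/41 = 1558/41 = 38, a_8 = floor((40 + 10)/38) = 1.
  m_9 = 38*1 - 10 = 28, d_9 = (1658 - 28^2)/38 = 874/38 = 23, a_9 = floor((40 + 28)/23) = 2.
  m_10 = 23*2 - 28 = 18, d_10 = (1658 - 18^2)/23 = 1334/23 = 58, a_10 = floor((40 + 18)/58) = 1.
  m_11 = 58*1 - 18 = 40, d_11 = (1658 - 40^2)/58 = 58/58 = 1, a_11 = floor((40 + 40)/1) = 80.
  m_12 = 1*80 - 40 = 40, d_12 = (1658 - 40^2)/1 = 58/1 = 58: (m_12, d_12) = (m_1, d_1) = (40, 58), so from here the quotients repeat a_1, ..., a_11; the period length is 11.
Hence the expansion of sqrt(1658) is a_0 = 40 followed by the repeating block 1, 2, 1, 1, 4, 4, 1, 1, 2, 1, 80 (period 11).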